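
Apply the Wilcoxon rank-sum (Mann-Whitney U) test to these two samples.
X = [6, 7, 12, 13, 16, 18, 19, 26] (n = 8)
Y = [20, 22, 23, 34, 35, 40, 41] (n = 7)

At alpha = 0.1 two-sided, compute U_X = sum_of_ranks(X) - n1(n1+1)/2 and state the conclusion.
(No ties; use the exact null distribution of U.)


Step 1: Combine and sort all 15 observations; assign midranks.
sorted (value, group): (6,X), (7,X), (12,X), (13,X), (16,X), (18,X), (19,X), (20,Y), (22,Y), (23,Y), (26,X), (34,Y), (35,Y), (40,Y), (41,Y)
ranks: 6->1, 7->2, 12->3, 13->4, 16->5, 18->6, 19->7, 20->8, 22->9, 23->10, 26->11, 34->12, 35->13, 40->14, 41->15
Step 2: Rank sum for X: R1 = 1 + 2 + 3 + 4 + 5 + 6 + 7 + 11 = 39.
Step 3: U_X = R1 - n1(n1+1)/2 = 39 - 8*9/2 = 39 - 36 = 3.
       U_Y = n1*n2 - U_X = 56 - 3 = 53.
Step 4: No ties, so the exact null distribution of U (based on enumerating the C(15,8) = 6435 equally likely rank assignments) gives the two-sided p-value.
Step 5: p-value = 0.002176; compare to alpha = 0.1. reject H0.

U_X = 3, p = 0.002176, reject H0 at alpha = 0.1.


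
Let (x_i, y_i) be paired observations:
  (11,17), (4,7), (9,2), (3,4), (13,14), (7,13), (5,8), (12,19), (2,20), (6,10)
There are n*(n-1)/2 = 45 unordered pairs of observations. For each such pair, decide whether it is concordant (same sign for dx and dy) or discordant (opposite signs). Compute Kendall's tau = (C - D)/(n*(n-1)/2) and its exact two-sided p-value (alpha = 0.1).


Step 1: Enumerate the 45 unordered pairs (i,j) with i<j and classify each by sign(x_j-x_i) * sign(y_j-y_i).
  (1,2):dx=-7,dy=-10->C; (1,3):dx=-2,dy=-15->C; (1,4):dx=-8,dy=-13->C; (1,5):dx=+2,dy=-3->D
  (1,6):dx=-4,dy=-4->C; (1,7):dx=-6,dy=-9->C; (1,8):dx=+1,dy=+2->C; (1,9):dx=-9,dy=+3->D
  (1,10):dx=-5,dy=-7->C; (2,3):dx=+5,dy=-5->D; (2,4):dx=-1,dy=-3->C; (2,5):dx=+9,dy=+7->C
  (2,6):dx=+3,dy=+6->C; (2,7):dx=+1,dy=+1->C; (2,8):dx=+8,dy=+12->C; (2,9):dx=-2,dy=+13->D
  (2,10):dx=+2,dy=+3->C; (3,4):dx=-6,dy=+2->D; (3,5):dx=+4,dy=+12->C; (3,6):dx=-2,dy=+11->D
  (3,7):dx=-4,dy=+6->D; (3,8):dx=+3,dy=+17->C; (3,9):dx=-7,dy=+18->D; (3,10):dx=-3,dy=+8->D
  (4,5):dx=+10,dy=+10->C; (4,6):dx=+4,dy=+9->C; (4,7):dx=+2,dy=+4->C; (4,8):dx=+9,dy=+15->C
  (4,9):dx=-1,dy=+16->D; (4,10):dx=+3,dy=+6->C; (5,6):dx=-6,dy=-1->C; (5,7):dx=-8,dy=-6->C
  (5,8):dx=-1,dy=+5->D; (5,9):dx=-11,dy=+6->D; (5,10):dx=-7,dy=-4->C; (6,7):dx=-2,dy=-5->C
  (6,8):dx=+5,dy=+6->C; (6,9):dx=-5,dy=+7->D; (6,10):dx=-1,dy=-3->C; (7,8):dx=+7,dy=+11->C
  (7,9):dx=-3,dy=+12->D; (7,10):dx=+1,dy=+2->C; (8,9):dx=-10,dy=+1->D; (8,10):dx=-6,dy=-9->C
  (9,10):dx=+4,dy=-10->D
Step 2: C = 29, D = 16, total pairs = 45.
Step 3: tau = (C - D)/(n(n-1)/2) = (29 - 16)/45 = 0.288889.
Step 4: Exact two-sided p-value (enumerate n! = 3628800 permutations of y under H0): p = 0.291248.
Step 5: alpha = 0.1. fail to reject H0.

tau_b = 0.2889 (C=29, D=16), p = 0.291248, fail to reject H0.


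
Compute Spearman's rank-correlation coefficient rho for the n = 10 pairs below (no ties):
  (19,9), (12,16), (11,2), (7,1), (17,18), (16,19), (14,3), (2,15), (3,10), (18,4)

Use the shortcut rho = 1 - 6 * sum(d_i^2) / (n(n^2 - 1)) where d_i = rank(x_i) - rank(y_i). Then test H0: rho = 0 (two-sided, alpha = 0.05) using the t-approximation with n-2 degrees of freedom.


Step 1: Rank x and y separately (midranks; no ties here).
rank(x): 19->10, 12->5, 11->4, 7->3, 17->8, 16->7, 14->6, 2->1, 3->2, 18->9
rank(y): 9->5, 16->8, 2->2, 1->1, 18->9, 19->10, 3->3, 15->7, 10->6, 4->4
Step 2: d_i = R_x(i) - R_y(i); compute d_i^2.
  (10-5)^2=25, (5-8)^2=9, (4-2)^2=4, (3-1)^2=4, (8-9)^2=1, (7-10)^2=9, (6-3)^2=9, (1-7)^2=36, (2-6)^2=16, (9-4)^2=25
sum(d^2) = 138.
Step 3: rho = 1 - 6*138 / (10*(10^2 - 1)) = 1 - 828/990 = 0.163636.
Step 4: Under H0, t = rho * sqrt((n-2)/(1-rho^2)) = 0.4692 ~ t(8).
Step 5: Two-sided p-value from the t-distribution with 8 df = 0.651477.
Step 6: alpha = 0.05. fail to reject H0.

rho = 0.1636, p = 0.651477, fail to reject H0 at alpha = 0.05.


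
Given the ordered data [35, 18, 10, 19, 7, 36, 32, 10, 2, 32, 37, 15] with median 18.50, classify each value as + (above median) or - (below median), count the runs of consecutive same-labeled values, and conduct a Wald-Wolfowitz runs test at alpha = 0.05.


Step 1: Compute median = 18.50; label A = above, B = below.
Labels in order: ABBABAABBAAB  (n_A = 6, n_B = 6)
Step 2: Count runs R = 8.
Step 3: Under H0 (random ordering), E[R] = 2*n_A*n_B/(n_A+n_B) + 1 = 2*6*6/12 + 1 = 7.0000.
        Var[R] = 2*n_A*n_B*(2*n_A*n_B - n_A - n_B) / ((n_A+n_B)^2 * (n_A+n_B-1)) = 4320/1584 = 2.7273.
        SD[R] = 1.6514.
Step 4: Continuity-corrected z = (R - 0.5 - E[R]) / SD[R] = (8 - 0.5 - 7.0000) / 1.6514 = 0.3028.
Step 5: Two-sided p-value via normal approximation = 2*(1 - Phi(|z|)) = 0.762069.
Step 6: alpha = 0.05. fail to reject H0.

R = 8, z = 0.3028, p = 0.762069, fail to reject H0.


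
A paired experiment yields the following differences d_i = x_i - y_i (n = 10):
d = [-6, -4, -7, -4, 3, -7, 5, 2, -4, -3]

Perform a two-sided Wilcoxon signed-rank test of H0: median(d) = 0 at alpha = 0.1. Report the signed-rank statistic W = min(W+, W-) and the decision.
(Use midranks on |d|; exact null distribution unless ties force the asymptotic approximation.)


Step 1: Drop any zero differences (none here) and take |d_i|.
|d| = [6, 4, 7, 4, 3, 7, 5, 2, 4, 3]
Step 2: Midrank |d_i| (ties get averaged ranks).
ranks: |6|->8, |4|->5, |7|->9.5, |4|->5, |3|->2.5, |7|->9.5, |5|->7, |2|->1, |4|->5, |3|->2.5
Step 3: Attach original signs; sum ranks with positive sign and with negative sign.
W+ = 2.5 + 7 + 1 = 10.5
W- = 8 + 5 + 9.5 + 5 + 9.5 + 5 + 2.5 = 44.5
(Check: W+ + W- = 55 should equal n(n+1)/2 = 55.)
Step 4: Test statistic W = min(W+, W-) = 10.5.
Step 5: Ties in |d|, so use the tie-corrected normal approximation.
        E[W] = n(n+1)/4 = 10*11/4 = 27.5.
        Tie groups: |d|=3 (t=2), |d|=4 (t=3), |d|=7 (t=2); sum(t^3 - t) = 36.
        Var[W] = n(n+1)(2n+1)/24 - sum(t^3-t)/48 = 2310/24 - 36/48 = 95.5.
        z = (W - E[W]) / sqrt(Var[W]) = (10.5 - 27.5) / 9.7724 = -1.7396.
        Two-sided p = 2*Phi(z) = 0.081931.
Step 6: alpha = 0.1. reject H0.

W+ = 10.5, W- = 44.5, W = min = 10.5, p = 0.081931, reject H0.


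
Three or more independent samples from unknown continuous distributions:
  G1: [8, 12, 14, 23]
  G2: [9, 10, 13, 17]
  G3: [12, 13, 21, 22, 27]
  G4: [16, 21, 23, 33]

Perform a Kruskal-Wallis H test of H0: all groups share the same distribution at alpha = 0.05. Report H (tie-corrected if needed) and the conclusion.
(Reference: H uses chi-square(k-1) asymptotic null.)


Step 1: Combine all N = 17 observations and assign midranks.
sorted (value, group, rank): (8,G1,1), (9,G2,2), (10,G2,3), (12,G1,4.5), (12,G3,4.5), (13,G2,6.5), (13,G3,6.5), (14,G1,8), (16,G4,9), (17,G2,10), (21,G3,11.5), (21,G4,11.5), (22,G3,13), (23,G1,14.5), (23,G4,14.5), (27,G3,16), (33,G4,17)
Step 2: Sum ranks within each group.
R_1 = 28 (n_1 = 4)
R_2 = 21.5 (n_2 = 4)
R_3 = 51.5 (n_3 = 5)
R_4 = 52 (n_4 = 4)
Step 3: H = 12/(N(N+1)) * sum(R_i^2/n_i) - 3(N+1)
     = 12/(17*18) * (28^2/4 + 21.5^2/4 + 51.5^2/5 + 52^2/4) - 3*18
     = 0.039216 * 1518.01 - 54
     = 5.529902.
Step 4: Ties present; correction factor C = 1 - 24/(17^3 - 17) = 0.995098. Corrected H = 5.529902 / 0.995098 = 5.557143.
Step 5: Under H0, H ~ chi^2(3); p-value = 0.135261.
Step 6: alpha = 0.05. fail to reject H0.

H = 5.5571, df = 3, p = 0.135261, fail to reject H0.


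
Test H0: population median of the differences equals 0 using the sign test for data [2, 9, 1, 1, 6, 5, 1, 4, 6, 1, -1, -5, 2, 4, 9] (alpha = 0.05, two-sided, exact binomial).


Step 1: Discard zero differences. Original n = 15; n_eff = number of nonzero differences = 15.
Nonzero differences (with sign): +2, +9, +1, +1, +6, +5, +1, +4, +6, +1, -1, -5, +2, +4, +9
Step 2: Count signs: positive = 13, negative = 2.
Step 3: Under H0: P(positive) = 0.5, so the number of positives S ~ Bin(15, 0.5).
Step 4: Two-sided exact p-value = sum of Bin(15,0.5) probabilities at or below the observed probability = 0.007385.
Step 5: alpha = 0.05. reject H0.

n_eff = 15, pos = 13, neg = 2, p = 0.007385, reject H0.


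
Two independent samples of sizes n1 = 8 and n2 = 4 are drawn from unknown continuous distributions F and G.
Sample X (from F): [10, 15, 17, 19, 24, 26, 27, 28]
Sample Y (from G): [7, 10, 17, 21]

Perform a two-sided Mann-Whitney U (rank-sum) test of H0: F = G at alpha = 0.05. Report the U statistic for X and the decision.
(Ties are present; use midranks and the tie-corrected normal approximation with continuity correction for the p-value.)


Step 1: Combine and sort all 12 observations; assign midranks.
sorted (value, group): (7,Y), (10,X), (10,Y), (15,X), (17,X), (17,Y), (19,X), (21,Y), (24,X), (26,X), (27,X), (28,X)
ranks: 7->1, 10->2.5, 10->2.5, 15->4, 17->5.5, 17->5.5, 19->7, 21->8, 24->9, 26->10, 27->11, 28->12
Step 2: Rank sum for X: R1 = 2.5 + 4 + 5.5 + 7 + 9 + 10 + 11 + 12 = 61.
Step 3: U_X = R1 - n1(n1+1)/2 = 61 - 8*9/2 = 61 - 36 = 25.
       U_Y = n1*n2 - U_X = 32 - 25 = 7.
Step 4: Ties are present, so use the tie-corrected normal approximation (with continuity correction) for the p-value.
Step 5: p-value = 0.147414; compare to alpha = 0.05. fail to reject H0.

U_X = 25, p = 0.147414, fail to reject H0 at alpha = 0.05.


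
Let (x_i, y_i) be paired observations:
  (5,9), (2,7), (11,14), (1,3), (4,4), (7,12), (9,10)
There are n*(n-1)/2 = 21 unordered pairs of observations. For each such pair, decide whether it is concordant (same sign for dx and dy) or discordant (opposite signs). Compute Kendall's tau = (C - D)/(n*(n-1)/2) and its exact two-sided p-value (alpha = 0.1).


Step 1: Enumerate the 21 unordered pairs (i,j) with i<j and classify each by sign(x_j-x_i) * sign(y_j-y_i).
  (1,2):dx=-3,dy=-2->C; (1,3):dx=+6,dy=+5->C; (1,4):dx=-4,dy=-6->C; (1,5):dx=-1,dy=-5->C
  (1,6):dx=+2,dy=+3->C; (1,7):dx=+4,dy=+1->C; (2,3):dx=+9,dy=+7->C; (2,4):dx=-1,dy=-4->C
  (2,5):dx=+2,dy=-3->D; (2,6):dx=+5,dy=+5->C; (2,7):dx=+7,dy=+3->C; (3,4):dx=-10,dy=-11->C
  (3,5):dx=-7,dy=-10->C; (3,6):dx=-4,dy=-2->C; (3,7):dx=-2,dy=-4->C; (4,5):dx=+3,dy=+1->C
  (4,6):dx=+6,dy=+9->C; (4,7):dx=+8,dy=+7->C; (5,6):dx=+3,dy=+8->C; (5,7):dx=+5,dy=+6->C
  (6,7):dx=+2,dy=-2->D
Step 2: C = 19, D = 2, total pairs = 21.
Step 3: tau = (C - D)/(n(n-1)/2) = (19 - 2)/21 = 0.809524.
Step 4: Exact two-sided p-value (enumerate n! = 5040 permutations of y under H0): p = 0.010714.
Step 5: alpha = 0.1. reject H0.

tau_b = 0.8095 (C=19, D=2), p = 0.010714, reject H0.


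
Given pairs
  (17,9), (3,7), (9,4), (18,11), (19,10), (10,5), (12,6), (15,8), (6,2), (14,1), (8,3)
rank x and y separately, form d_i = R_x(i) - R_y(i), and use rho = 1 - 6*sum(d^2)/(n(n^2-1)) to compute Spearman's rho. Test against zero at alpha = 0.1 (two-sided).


Step 1: Rank x and y separately (midranks; no ties here).
rank(x): 17->9, 3->1, 9->4, 18->10, 19->11, 10->5, 12->6, 15->8, 6->2, 14->7, 8->3
rank(y): 9->9, 7->7, 4->4, 11->11, 10->10, 5->5, 6->6, 8->8, 2->2, 1->1, 3->3
Step 2: d_i = R_x(i) - R_y(i); compute d_i^2.
  (9-9)^2=0, (1-7)^2=36, (4-4)^2=0, (10-11)^2=1, (11-10)^2=1, (5-5)^2=0, (6-6)^2=0, (8-8)^2=0, (2-2)^2=0, (7-1)^2=36, (3-3)^2=0
sum(d^2) = 74.
Step 3: rho = 1 - 6*74 / (11*(11^2 - 1)) = 1 - 444/1320 = 0.663636.
Step 4: Under H0, t = rho * sqrt((n-2)/(1-rho^2)) = 2.6614 ~ t(9).
Step 5: Two-sided p-value from the t-distribution with 9 df = 0.025984.
Step 6: alpha = 0.1. reject H0.

rho = 0.6636, p = 0.025984, reject H0 at alpha = 0.1.


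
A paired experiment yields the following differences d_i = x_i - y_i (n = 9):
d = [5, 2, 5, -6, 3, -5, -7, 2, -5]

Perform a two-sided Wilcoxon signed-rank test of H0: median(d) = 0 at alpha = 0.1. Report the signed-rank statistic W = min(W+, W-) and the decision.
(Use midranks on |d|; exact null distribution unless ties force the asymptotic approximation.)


Step 1: Drop any zero differences (none here) and take |d_i|.
|d| = [5, 2, 5, 6, 3, 5, 7, 2, 5]
Step 2: Midrank |d_i| (ties get averaged ranks).
ranks: |5|->5.5, |2|->1.5, |5|->5.5, |6|->8, |3|->3, |5|->5.5, |7|->9, |2|->1.5, |5|->5.5
Step 3: Attach original signs; sum ranks with positive sign and with negative sign.
W+ = 5.5 + 1.5 + 5.5 + 3 + 1.5 = 17
W- = 8 + 5.5 + 9 + 5.5 = 28
(Check: W+ + W- = 45 should equal n(n+1)/2 = 45.)
Step 4: Test statistic W = min(W+, W-) = 17.
Step 5: Ties in |d|, so use the tie-corrected normal approximation.
        E[W] = n(n+1)/4 = 9*10/4 = 22.5.
        Tie groups: |d|=2 (t=2), |d|=5 (t=4); sum(t^3 - t) = 66.
        Var[W] = n(n+1)(2n+1)/24 - sum(t^3-t)/48 = 1710/24 - 66/48 = 69.875.
        z = (W - E[W]) / sqrt(Var[W]) = (17 - 22.5) / 8.3591 = -0.6580.
        Two-sided p = 2*Phi(z) = 0.510562.
Step 6: alpha = 0.1. fail to reject H0.

W+ = 17, W- = 28, W = min = 17, p = 0.510562, fail to reject H0.


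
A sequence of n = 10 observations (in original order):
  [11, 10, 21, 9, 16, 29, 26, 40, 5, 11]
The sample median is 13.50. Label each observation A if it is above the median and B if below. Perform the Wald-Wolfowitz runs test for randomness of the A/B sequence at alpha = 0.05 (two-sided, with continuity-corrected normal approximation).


Step 1: Compute median = 13.50; label A = above, B = below.
Labels in order: BBABAAAABB  (n_A = 5, n_B = 5)
Step 2: Count runs R = 5.
Step 3: Under H0 (random ordering), E[R] = 2*n_A*n_B/(n_A+n_B) + 1 = 2*5*5/10 + 1 = 6.0000.
        Var[R] = 2*n_A*n_B*(2*n_A*n_B - n_A - n_B) / ((n_A+n_B)^2 * (n_A+n_B-1)) = 2000/900 = 2.2222.
        SD[R] = 1.4907.
Step 4: Continuity-corrected z = (R + 0.5 - E[R]) / SD[R] = (5 + 0.5 - 6.0000) / 1.4907 = -0.3354.
Step 5: Two-sided p-value via normal approximation = 2*(1 - Phi(|z|)) = 0.737316.
Step 6: alpha = 0.05. fail to reject H0.

R = 5, z = -0.3354, p = 0.737316, fail to reject H0.


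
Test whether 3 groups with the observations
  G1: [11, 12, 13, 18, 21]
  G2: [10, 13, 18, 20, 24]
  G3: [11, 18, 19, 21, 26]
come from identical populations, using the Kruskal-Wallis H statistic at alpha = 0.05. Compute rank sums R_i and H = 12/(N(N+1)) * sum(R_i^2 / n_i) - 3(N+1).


Step 1: Combine all N = 15 observations and assign midranks.
sorted (value, group, rank): (10,G2,1), (11,G1,2.5), (11,G3,2.5), (12,G1,4), (13,G1,5.5), (13,G2,5.5), (18,G1,8), (18,G2,8), (18,G3,8), (19,G3,10), (20,G2,11), (21,G1,12.5), (21,G3,12.5), (24,G2,14), (26,G3,15)
Step 2: Sum ranks within each group.
R_1 = 32.5 (n_1 = 5)
R_2 = 39.5 (n_2 = 5)
R_3 = 48 (n_3 = 5)
Step 3: H = 12/(N(N+1)) * sum(R_i^2/n_i) - 3(N+1)
     = 12/(15*16) * (32.5^2/5 + 39.5^2/5 + 48^2/5) - 3*16
     = 0.050000 * 984.1 - 48
     = 1.205000.
Step 4: Ties present; correction factor C = 1 - 42/(15^3 - 15) = 0.987500. Corrected H = 1.205000 / 0.987500 = 1.220253.
Step 5: Under H0, H ~ chi^2(2); p-value = 0.543282.
Step 6: alpha = 0.05. fail to reject H0.

H = 1.2203, df = 2, p = 0.543282, fail to reject H0.


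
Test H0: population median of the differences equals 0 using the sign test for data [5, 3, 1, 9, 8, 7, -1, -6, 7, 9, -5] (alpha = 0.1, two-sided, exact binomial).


Step 1: Discard zero differences. Original n = 11; n_eff = number of nonzero differences = 11.
Nonzero differences (with sign): +5, +3, +1, +9, +8, +7, -1, -6, +7, +9, -5
Step 2: Count signs: positive = 8, negative = 3.
Step 3: Under H0: P(positive) = 0.5, so the number of positives S ~ Bin(11, 0.5).
Step 4: Two-sided exact p-value = sum of Bin(11,0.5) probabilities at or below the observed probability = 0.226562.
Step 5: alpha = 0.1. fail to reject H0.

n_eff = 11, pos = 8, neg = 3, p = 0.226562, fail to reject H0.


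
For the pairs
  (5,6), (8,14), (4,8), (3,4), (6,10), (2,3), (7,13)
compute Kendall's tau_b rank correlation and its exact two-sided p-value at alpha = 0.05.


Step 1: Enumerate the 21 unordered pairs (i,j) with i<j and classify each by sign(x_j-x_i) * sign(y_j-y_i).
  (1,2):dx=+3,dy=+8->C; (1,3):dx=-1,dy=+2->D; (1,4):dx=-2,dy=-2->C; (1,5):dx=+1,dy=+4->C
  (1,6):dx=-3,dy=-3->C; (1,7):dx=+2,dy=+7->C; (2,3):dx=-4,dy=-6->C; (2,4):dx=-5,dy=-10->C
  (2,5):dx=-2,dy=-4->C; (2,6):dx=-6,dy=-11->C; (2,7):dx=-1,dy=-1->C; (3,4):dx=-1,dy=-4->C
  (3,5):dx=+2,dy=+2->C; (3,6):dx=-2,dy=-5->C; (3,7):dx=+3,dy=+5->C; (4,5):dx=+3,dy=+6->C
  (4,6):dx=-1,dy=-1->C; (4,7):dx=+4,dy=+9->C; (5,6):dx=-4,dy=-7->C; (5,7):dx=+1,dy=+3->C
  (6,7):dx=+5,dy=+10->C
Step 2: C = 20, D = 1, total pairs = 21.
Step 3: tau = (C - D)/(n(n-1)/2) = (20 - 1)/21 = 0.904762.
Step 4: Exact two-sided p-value (enumerate n! = 5040 permutations of y under H0): p = 0.002778.
Step 5: alpha = 0.05. reject H0.

tau_b = 0.9048 (C=20, D=1), p = 0.002778, reject H0.


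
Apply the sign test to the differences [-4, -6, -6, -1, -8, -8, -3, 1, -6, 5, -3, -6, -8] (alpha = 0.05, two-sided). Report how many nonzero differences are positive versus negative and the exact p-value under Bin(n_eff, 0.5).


Step 1: Discard zero differences. Original n = 13; n_eff = number of nonzero differences = 13.
Nonzero differences (with sign): -4, -6, -6, -1, -8, -8, -3, +1, -6, +5, -3, -6, -8
Step 2: Count signs: positive = 2, negative = 11.
Step 3: Under H0: P(positive) = 0.5, so the number of positives S ~ Bin(13, 0.5).
Step 4: Two-sided exact p-value = sum of Bin(13,0.5) probabilities at or below the observed probability = 0.022461.
Step 5: alpha = 0.05. reject H0.

n_eff = 13, pos = 2, neg = 11, p = 0.022461, reject H0.


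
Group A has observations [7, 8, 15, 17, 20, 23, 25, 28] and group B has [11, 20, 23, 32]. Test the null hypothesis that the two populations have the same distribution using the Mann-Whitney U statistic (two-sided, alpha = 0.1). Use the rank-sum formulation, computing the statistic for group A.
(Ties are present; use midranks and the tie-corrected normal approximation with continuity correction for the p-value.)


Step 1: Combine and sort all 12 observations; assign midranks.
sorted (value, group): (7,X), (8,X), (11,Y), (15,X), (17,X), (20,X), (20,Y), (23,X), (23,Y), (25,X), (28,X), (32,Y)
ranks: 7->1, 8->2, 11->3, 15->4, 17->5, 20->6.5, 20->6.5, 23->8.5, 23->8.5, 25->10, 28->11, 32->12
Step 2: Rank sum for X: R1 = 1 + 2 + 4 + 5 + 6.5 + 8.5 + 10 + 11 = 48.
Step 3: U_X = R1 - n1(n1+1)/2 = 48 - 8*9/2 = 48 - 36 = 12.
       U_Y = n1*n2 - U_X = 32 - 12 = 20.
Step 4: Ties are present, so use the tie-corrected normal approximation (with continuity correction) for the p-value.
Step 5: p-value = 0.550818; compare to alpha = 0.1. fail to reject H0.

U_X = 12, p = 0.550818, fail to reject H0 at alpha = 0.1.


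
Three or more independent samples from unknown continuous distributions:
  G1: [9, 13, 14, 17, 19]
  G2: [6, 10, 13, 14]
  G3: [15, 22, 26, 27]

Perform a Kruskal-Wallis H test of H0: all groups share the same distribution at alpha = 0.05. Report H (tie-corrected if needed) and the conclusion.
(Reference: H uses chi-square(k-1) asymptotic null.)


Step 1: Combine all N = 13 observations and assign midranks.
sorted (value, group, rank): (6,G2,1), (9,G1,2), (10,G2,3), (13,G1,4.5), (13,G2,4.5), (14,G1,6.5), (14,G2,6.5), (15,G3,8), (17,G1,9), (19,G1,10), (22,G3,11), (26,G3,12), (27,G3,13)
Step 2: Sum ranks within each group.
R_1 = 32 (n_1 = 5)
R_2 = 15 (n_2 = 4)
R_3 = 44 (n_3 = 4)
Step 3: H = 12/(N(N+1)) * sum(R_i^2/n_i) - 3(N+1)
     = 12/(13*14) * (32^2/5 + 15^2/4 + 44^2/4) - 3*14
     = 0.065934 * 745.05 - 42
     = 7.124176.
Step 4: Ties present; correction factor C = 1 - 12/(13^3 - 13) = 0.994505. Corrected H = 7.124176 / 0.994505 = 7.163536.
Step 5: Under H0, H ~ chi^2(2); p-value = 0.027826.
Step 6: alpha = 0.05. reject H0.

H = 7.1635, df = 2, p = 0.027826, reject H0.


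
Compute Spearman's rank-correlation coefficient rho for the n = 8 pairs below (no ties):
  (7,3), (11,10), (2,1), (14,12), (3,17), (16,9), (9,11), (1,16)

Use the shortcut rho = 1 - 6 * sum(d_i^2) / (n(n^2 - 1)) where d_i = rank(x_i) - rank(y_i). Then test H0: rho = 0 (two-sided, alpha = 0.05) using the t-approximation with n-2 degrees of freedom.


Step 1: Rank x and y separately (midranks; no ties here).
rank(x): 7->4, 11->6, 2->2, 14->7, 3->3, 16->8, 9->5, 1->1
rank(y): 3->2, 10->4, 1->1, 12->6, 17->8, 9->3, 11->5, 16->7
Step 2: d_i = R_x(i) - R_y(i); compute d_i^2.
  (4-2)^2=4, (6-4)^2=4, (2-1)^2=1, (7-6)^2=1, (3-8)^2=25, (8-3)^2=25, (5-5)^2=0, (1-7)^2=36
sum(d^2) = 96.
Step 3: rho = 1 - 6*96 / (8*(8^2 - 1)) = 1 - 576/504 = -0.142857.
Step 4: Under H0, t = rho * sqrt((n-2)/(1-rho^2)) = -0.3536 ~ t(6).
Step 5: Two-sided p-value from the t-distribution with 6 df = 0.735765.
Step 6: alpha = 0.05. fail to reject H0.

rho = -0.1429, p = 0.735765, fail to reject H0 at alpha = 0.05.


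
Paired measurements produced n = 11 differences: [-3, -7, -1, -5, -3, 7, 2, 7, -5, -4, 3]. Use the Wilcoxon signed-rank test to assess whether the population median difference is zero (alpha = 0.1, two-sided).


Step 1: Drop any zero differences (none here) and take |d_i|.
|d| = [3, 7, 1, 5, 3, 7, 2, 7, 5, 4, 3]
Step 2: Midrank |d_i| (ties get averaged ranks).
ranks: |3|->4, |7|->10, |1|->1, |5|->7.5, |3|->4, |7|->10, |2|->2, |7|->10, |5|->7.5, |4|->6, |3|->4
Step 3: Attach original signs; sum ranks with positive sign and with negative sign.
W+ = 10 + 2 + 10 + 4 = 26
W- = 4 + 10 + 1 + 7.5 + 4 + 7.5 + 6 = 40
(Check: W+ + W- = 66 should equal n(n+1)/2 = 66.)
Step 4: Test statistic W = min(W+, W-) = 26.
Step 5: Ties in |d|, so use the tie-corrected normal approximation.
        E[W] = n(n+1)/4 = 11*12/4 = 33.
        Tie groups: |d|=3 (t=3), |d|=5 (t=2), |d|=7 (t=3); sum(t^3 - t) = 54.
        Var[W] = n(n+1)(2n+1)/24 - sum(t^3-t)/48 = 3036/24 - 54/48 = 125.375.
        z = (W - E[W]) / sqrt(Var[W]) = (26 - 33) / 11.1971 = -0.6252.
        Two-sided p = 2*Phi(z) = 0.531865.
Step 6: alpha = 0.1. fail to reject H0.

W+ = 26, W- = 40, W = min = 26, p = 0.531865, fail to reject H0.


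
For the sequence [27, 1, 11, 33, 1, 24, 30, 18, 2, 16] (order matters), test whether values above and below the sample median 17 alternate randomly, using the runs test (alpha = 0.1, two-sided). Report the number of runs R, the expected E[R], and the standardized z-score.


Step 1: Compute median = 17; label A = above, B = below.
Labels in order: ABBABAAABB  (n_A = 5, n_B = 5)
Step 2: Count runs R = 6.
Step 3: Under H0 (random ordering), E[R] = 2*n_A*n_B/(n_A+n_B) + 1 = 2*5*5/10 + 1 = 6.0000.
        Var[R] = 2*n_A*n_B*(2*n_A*n_B - n_A - n_B) / ((n_A+n_B)^2 * (n_A+n_B-1)) = 2000/900 = 2.2222.
        SD[R] = 1.4907.
Step 4: R = E[R], so z = 0 with no continuity correction.
Step 5: Two-sided p-value via normal approximation = 2*(1 - Phi(|z|)) = 1.000000.
Step 6: alpha = 0.1. fail to reject H0.

R = 6, z = 0.0000, p = 1.000000, fail to reject H0.


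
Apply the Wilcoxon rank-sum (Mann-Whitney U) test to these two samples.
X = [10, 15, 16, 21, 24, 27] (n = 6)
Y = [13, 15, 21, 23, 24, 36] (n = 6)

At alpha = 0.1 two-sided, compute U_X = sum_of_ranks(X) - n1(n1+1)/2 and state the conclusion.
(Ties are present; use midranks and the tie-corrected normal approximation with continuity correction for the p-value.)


Step 1: Combine and sort all 12 observations; assign midranks.
sorted (value, group): (10,X), (13,Y), (15,X), (15,Y), (16,X), (21,X), (21,Y), (23,Y), (24,X), (24,Y), (27,X), (36,Y)
ranks: 10->1, 13->2, 15->3.5, 15->3.5, 16->5, 21->6.5, 21->6.5, 23->8, 24->9.5, 24->9.5, 27->11, 36->12
Step 2: Rank sum for X: R1 = 1 + 3.5 + 5 + 6.5 + 9.5 + 11 = 36.5.
Step 3: U_X = R1 - n1(n1+1)/2 = 36.5 - 6*7/2 = 36.5 - 21 = 15.5.
       U_Y = n1*n2 - U_X = 36 - 15.5 = 20.5.
Step 4: Ties are present, so use the tie-corrected normal approximation (with continuity correction) for the p-value.
Step 5: p-value = 0.747491; compare to alpha = 0.1. fail to reject H0.

U_X = 15.5, p = 0.747491, fail to reject H0 at alpha = 0.1.


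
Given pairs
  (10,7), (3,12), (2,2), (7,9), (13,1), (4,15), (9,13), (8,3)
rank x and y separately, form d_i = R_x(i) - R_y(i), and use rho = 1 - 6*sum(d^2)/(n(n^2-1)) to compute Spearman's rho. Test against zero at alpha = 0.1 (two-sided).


Step 1: Rank x and y separately (midranks; no ties here).
rank(x): 10->7, 3->2, 2->1, 7->4, 13->8, 4->3, 9->6, 8->5
rank(y): 7->4, 12->6, 2->2, 9->5, 1->1, 15->8, 13->7, 3->3
Step 2: d_i = R_x(i) - R_y(i); compute d_i^2.
  (7-4)^2=9, (2-6)^2=16, (1-2)^2=1, (4-5)^2=1, (8-1)^2=49, (3-8)^2=25, (6-7)^2=1, (5-3)^2=4
sum(d^2) = 106.
Step 3: rho = 1 - 6*106 / (8*(8^2 - 1)) = 1 - 636/504 = -0.261905.
Step 4: Under H0, t = rho * sqrt((n-2)/(1-rho^2)) = -0.6647 ~ t(6).
Step 5: Two-sided p-value from the t-distribution with 6 df = 0.530923.
Step 6: alpha = 0.1. fail to reject H0.

rho = -0.2619, p = 0.530923, fail to reject H0 at alpha = 0.1.


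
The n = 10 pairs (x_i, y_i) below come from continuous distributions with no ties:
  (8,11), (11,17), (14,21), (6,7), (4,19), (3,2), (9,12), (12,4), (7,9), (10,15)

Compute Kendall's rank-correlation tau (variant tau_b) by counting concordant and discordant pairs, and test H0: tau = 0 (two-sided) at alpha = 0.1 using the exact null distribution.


Step 1: Enumerate the 45 unordered pairs (i,j) with i<j and classify each by sign(x_j-x_i) * sign(y_j-y_i).
  (1,2):dx=+3,dy=+6->C; (1,3):dx=+6,dy=+10->C; (1,4):dx=-2,dy=-4->C; (1,5):dx=-4,dy=+8->D
  (1,6):dx=-5,dy=-9->C; (1,7):dx=+1,dy=+1->C; (1,8):dx=+4,dy=-7->D; (1,9):dx=-1,dy=-2->C
  (1,10):dx=+2,dy=+4->C; (2,3):dx=+3,dy=+4->C; (2,4):dx=-5,dy=-10->C; (2,5):dx=-7,dy=+2->D
  (2,6):dx=-8,dy=-15->C; (2,7):dx=-2,dy=-5->C; (2,8):dx=+1,dy=-13->D; (2,9):dx=-4,dy=-8->C
  (2,10):dx=-1,dy=-2->C; (3,4):dx=-8,dy=-14->C; (3,5):dx=-10,dy=-2->C; (3,6):dx=-11,dy=-19->C
  (3,7):dx=-5,dy=-9->C; (3,8):dx=-2,dy=-17->C; (3,9):dx=-7,dy=-12->C; (3,10):dx=-4,dy=-6->C
  (4,5):dx=-2,dy=+12->D; (4,6):dx=-3,dy=-5->C; (4,7):dx=+3,dy=+5->C; (4,8):dx=+6,dy=-3->D
  (4,9):dx=+1,dy=+2->C; (4,10):dx=+4,dy=+8->C; (5,6):dx=-1,dy=-17->C; (5,7):dx=+5,dy=-7->D
  (5,8):dx=+8,dy=-15->D; (5,9):dx=+3,dy=-10->D; (5,10):dx=+6,dy=-4->D; (6,7):dx=+6,dy=+10->C
  (6,8):dx=+9,dy=+2->C; (6,9):dx=+4,dy=+7->C; (6,10):dx=+7,dy=+13->C; (7,8):dx=+3,dy=-8->D
  (7,9):dx=-2,dy=-3->C; (7,10):dx=+1,dy=+3->C; (8,9):dx=-5,dy=+5->D; (8,10):dx=-2,dy=+11->D
  (9,10):dx=+3,dy=+6->C
Step 2: C = 32, D = 13, total pairs = 45.
Step 3: tau = (C - D)/(n(n-1)/2) = (32 - 13)/45 = 0.422222.
Step 4: Exact two-sided p-value (enumerate n! = 3628800 permutations of y under H0): p = 0.108313.
Step 5: alpha = 0.1. fail to reject H0.

tau_b = 0.4222 (C=32, D=13), p = 0.108313, fail to reject H0.


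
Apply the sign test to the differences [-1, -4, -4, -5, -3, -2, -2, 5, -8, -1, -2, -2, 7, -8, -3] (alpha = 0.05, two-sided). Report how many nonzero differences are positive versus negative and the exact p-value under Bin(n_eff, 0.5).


Step 1: Discard zero differences. Original n = 15; n_eff = number of nonzero differences = 15.
Nonzero differences (with sign): -1, -4, -4, -5, -3, -2, -2, +5, -8, -1, -2, -2, +7, -8, -3
Step 2: Count signs: positive = 2, negative = 13.
Step 3: Under H0: P(positive) = 0.5, so the number of positives S ~ Bin(15, 0.5).
Step 4: Two-sided exact p-value = sum of Bin(15,0.5) probabilities at or below the observed probability = 0.007385.
Step 5: alpha = 0.05. reject H0.

n_eff = 15, pos = 2, neg = 13, p = 0.007385, reject H0.


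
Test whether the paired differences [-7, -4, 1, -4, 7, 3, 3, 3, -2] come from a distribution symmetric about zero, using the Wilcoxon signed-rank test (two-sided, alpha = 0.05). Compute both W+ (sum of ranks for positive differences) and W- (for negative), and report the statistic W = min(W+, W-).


Step 1: Drop any zero differences (none here) and take |d_i|.
|d| = [7, 4, 1, 4, 7, 3, 3, 3, 2]
Step 2: Midrank |d_i| (ties get averaged ranks).
ranks: |7|->8.5, |4|->6.5, |1|->1, |4|->6.5, |7|->8.5, |3|->4, |3|->4, |3|->4, |2|->2
Step 3: Attach original signs; sum ranks with positive sign and with negative sign.
W+ = 1 + 8.5 + 4 + 4 + 4 = 21.5
W- = 8.5 + 6.5 + 6.5 + 2 = 23.5
(Check: W+ + W- = 45 should equal n(n+1)/2 = 45.)
Step 4: Test statistic W = min(W+, W-) = 21.5.
Step 5: Ties in |d|, so use the tie-corrected normal approximation.
        E[W] = n(n+1)/4 = 9*10/4 = 22.5.
        Tie groups: |d|=3 (t=3), |d|=4 (t=2), |d|=7 (t=2); sum(t^3 - t) = 36.
        Var[W] = n(n+1)(2n+1)/24 - sum(t^3-t)/48 = 1710/24 - 36/48 = 70.5.
        z = (W - E[W]) / sqrt(Var[W]) = (21.5 - 22.5) / 8.3964 = -0.1191.
        Two-sided p = 2*Phi(z) = 0.905198.
Step 6: alpha = 0.05. fail to reject H0.

W+ = 21.5, W- = 23.5, W = min = 21.5, p = 0.905198, fail to reject H0.


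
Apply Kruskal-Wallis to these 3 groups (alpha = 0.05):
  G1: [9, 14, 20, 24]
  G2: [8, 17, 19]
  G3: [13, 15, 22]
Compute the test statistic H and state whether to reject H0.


Step 1: Combine all N = 10 observations and assign midranks.
sorted (value, group, rank): (8,G2,1), (9,G1,2), (13,G3,3), (14,G1,4), (15,G3,5), (17,G2,6), (19,G2,7), (20,G1,8), (22,G3,9), (24,G1,10)
Step 2: Sum ranks within each group.
R_1 = 24 (n_1 = 4)
R_2 = 14 (n_2 = 3)
R_3 = 17 (n_3 = 3)
Step 3: H = 12/(N(N+1)) * sum(R_i^2/n_i) - 3(N+1)
     = 12/(10*11) * (24^2/4 + 14^2/3 + 17^2/3) - 3*11
     = 0.109091 * 305.667 - 33
     = 0.345455.
Step 4: No ties, so H is used without correction.
Step 5: Under H0, H ~ chi^2(2); p-value = 0.841367.
Step 6: alpha = 0.05. fail to reject H0.

H = 0.3455, df = 2, p = 0.841367, fail to reject H0.


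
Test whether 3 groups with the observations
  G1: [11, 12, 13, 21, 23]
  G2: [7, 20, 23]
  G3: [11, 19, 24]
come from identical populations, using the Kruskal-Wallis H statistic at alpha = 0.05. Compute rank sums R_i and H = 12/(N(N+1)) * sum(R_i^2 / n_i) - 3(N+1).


Step 1: Combine all N = 11 observations and assign midranks.
sorted (value, group, rank): (7,G2,1), (11,G1,2.5), (11,G3,2.5), (12,G1,4), (13,G1,5), (19,G3,6), (20,G2,7), (21,G1,8), (23,G1,9.5), (23,G2,9.5), (24,G3,11)
Step 2: Sum ranks within each group.
R_1 = 29 (n_1 = 5)
R_2 = 17.5 (n_2 = 3)
R_3 = 19.5 (n_3 = 3)
Step 3: H = 12/(N(N+1)) * sum(R_i^2/n_i) - 3(N+1)
     = 12/(11*12) * (29^2/5 + 17.5^2/3 + 19.5^2/3) - 3*12
     = 0.090909 * 397.033 - 36
     = 0.093939.
Step 4: Ties present; correction factor C = 1 - 12/(11^3 - 11) = 0.990909. Corrected H = 0.093939 / 0.990909 = 0.094801.
Step 5: Under H0, H ~ chi^2(2); p-value = 0.953705.
Step 6: alpha = 0.05. fail to reject H0.

H = 0.0948, df = 2, p = 0.953705, fail to reject H0.


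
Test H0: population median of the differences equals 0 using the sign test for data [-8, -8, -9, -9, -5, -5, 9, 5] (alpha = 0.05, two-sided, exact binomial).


Step 1: Discard zero differences. Original n = 8; n_eff = number of nonzero differences = 8.
Nonzero differences (with sign): -8, -8, -9, -9, -5, -5, +9, +5
Step 2: Count signs: positive = 2, negative = 6.
Step 3: Under H0: P(positive) = 0.5, so the number of positives S ~ Bin(8, 0.5).
Step 4: Two-sided exact p-value = sum of Bin(8,0.5) probabilities at or below the observed probability = 0.289062.
Step 5: alpha = 0.05. fail to reject H0.

n_eff = 8, pos = 2, neg = 6, p = 0.289062, fail to reject H0.


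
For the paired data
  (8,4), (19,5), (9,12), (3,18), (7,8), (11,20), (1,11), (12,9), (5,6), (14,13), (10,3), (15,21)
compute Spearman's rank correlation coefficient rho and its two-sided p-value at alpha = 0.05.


Step 1: Rank x and y separately (midranks; no ties here).
rank(x): 8->5, 19->12, 9->6, 3->2, 7->4, 11->8, 1->1, 12->9, 5->3, 14->10, 10->7, 15->11
rank(y): 4->2, 5->3, 12->8, 18->10, 8->5, 20->11, 11->7, 9->6, 6->4, 13->9, 3->1, 21->12
Step 2: d_i = R_x(i) - R_y(i); compute d_i^2.
  (5-2)^2=9, (12-3)^2=81, (6-8)^2=4, (2-10)^2=64, (4-5)^2=1, (8-11)^2=9, (1-7)^2=36, (9-6)^2=9, (3-4)^2=1, (10-9)^2=1, (7-1)^2=36, (11-12)^2=1
sum(d^2) = 252.
Step 3: rho = 1 - 6*252 / (12*(12^2 - 1)) = 1 - 1512/1716 = 0.118881.
Step 4: Under H0, t = rho * sqrt((n-2)/(1-rho^2)) = 0.3786 ~ t(10).
Step 5: Two-sided p-value from the t-distribution with 10 df = 0.712884.
Step 6: alpha = 0.05. fail to reject H0.

rho = 0.1189, p = 0.712884, fail to reject H0 at alpha = 0.05.


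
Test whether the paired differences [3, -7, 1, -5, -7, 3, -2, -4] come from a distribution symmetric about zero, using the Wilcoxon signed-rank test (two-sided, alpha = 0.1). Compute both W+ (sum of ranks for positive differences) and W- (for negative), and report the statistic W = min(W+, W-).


Step 1: Drop any zero differences (none here) and take |d_i|.
|d| = [3, 7, 1, 5, 7, 3, 2, 4]
Step 2: Midrank |d_i| (ties get averaged ranks).
ranks: |3|->3.5, |7|->7.5, |1|->1, |5|->6, |7|->7.5, |3|->3.5, |2|->2, |4|->5
Step 3: Attach original signs; sum ranks with positive sign and with negative sign.
W+ = 3.5 + 1 + 3.5 = 8
W- = 7.5 + 6 + 7.5 + 2 + 5 = 28
(Check: W+ + W- = 36 should equal n(n+1)/2 = 36.)
Step 4: Test statistic W = min(W+, W-) = 8.
Step 5: Ties in |d|, so use the tie-corrected normal approximation.
        E[W] = n(n+1)/4 = 8*9/4 = 18.
        Tie groups: |d|=3 (t=2), |d|=7 (t=2); sum(t^3 - t) = 12.
        Var[W] = n(n+1)(2n+1)/24 - sum(t^3-t)/48 = 1224/24 - 12/48 = 50.75.
        z = (W - E[W]) / sqrt(Var[W]) = (8 - 18) / 7.1239 = -1.4037.
        Two-sided p = 2*Phi(z) = 0.160401.
Step 6: alpha = 0.1. fail to reject H0.

W+ = 8, W- = 28, W = min = 8, p = 0.160401, fail to reject H0.


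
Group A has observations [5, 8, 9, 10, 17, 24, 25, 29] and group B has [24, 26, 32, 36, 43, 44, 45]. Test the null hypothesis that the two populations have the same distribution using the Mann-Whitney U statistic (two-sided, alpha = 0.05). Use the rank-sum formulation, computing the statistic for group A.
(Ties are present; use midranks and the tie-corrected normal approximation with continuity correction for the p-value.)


Step 1: Combine and sort all 15 observations; assign midranks.
sorted (value, group): (5,X), (8,X), (9,X), (10,X), (17,X), (24,X), (24,Y), (25,X), (26,Y), (29,X), (32,Y), (36,Y), (43,Y), (44,Y), (45,Y)
ranks: 5->1, 8->2, 9->3, 10->4, 17->5, 24->6.5, 24->6.5, 25->8, 26->9, 29->10, 32->11, 36->12, 43->13, 44->14, 45->15
Step 2: Rank sum for X: R1 = 1 + 2 + 3 + 4 + 5 + 6.5 + 8 + 10 = 39.5.
Step 3: U_X = R1 - n1(n1+1)/2 = 39.5 - 8*9/2 = 39.5 - 36 = 3.5.
       U_Y = n1*n2 - U_X = 56 - 3.5 = 52.5.
Step 4: Ties are present, so use the tie-corrected normal approximation (with continuity correction) for the p-value.
Step 5: p-value = 0.005437; compare to alpha = 0.05. reject H0.

U_X = 3.5, p = 0.005437, reject H0 at alpha = 0.05.


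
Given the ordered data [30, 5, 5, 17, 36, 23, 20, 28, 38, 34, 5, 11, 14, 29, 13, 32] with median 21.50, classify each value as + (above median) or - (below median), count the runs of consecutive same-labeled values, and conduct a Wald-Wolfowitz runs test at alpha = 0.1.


Step 1: Compute median = 21.50; label A = above, B = below.
Labels in order: ABBBAABAAABBBABA  (n_A = 8, n_B = 8)
Step 2: Count runs R = 9.
Step 3: Under H0 (random ordering), E[R] = 2*n_A*n_B/(n_A+n_B) + 1 = 2*8*8/16 + 1 = 9.0000.
        Var[R] = 2*n_A*n_B*(2*n_A*n_B - n_A - n_B) / ((n_A+n_B)^2 * (n_A+n_B-1)) = 14336/3840 = 3.7333.
        SD[R] = 1.9322.
Step 4: R = E[R], so z = 0 with no continuity correction.
Step 5: Two-sided p-value via normal approximation = 2*(1 - Phi(|z|)) = 1.000000.
Step 6: alpha = 0.1. fail to reject H0.

R = 9, z = 0.0000, p = 1.000000, fail to reject H0.


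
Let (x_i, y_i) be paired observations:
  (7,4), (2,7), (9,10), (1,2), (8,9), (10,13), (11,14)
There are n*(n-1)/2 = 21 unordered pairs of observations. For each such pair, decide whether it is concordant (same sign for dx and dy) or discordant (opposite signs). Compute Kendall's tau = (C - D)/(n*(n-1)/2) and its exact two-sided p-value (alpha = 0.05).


Step 1: Enumerate the 21 unordered pairs (i,j) with i<j and classify each by sign(x_j-x_i) * sign(y_j-y_i).
  (1,2):dx=-5,dy=+3->D; (1,3):dx=+2,dy=+6->C; (1,4):dx=-6,dy=-2->C; (1,5):dx=+1,dy=+5->C
  (1,6):dx=+3,dy=+9->C; (1,7):dx=+4,dy=+10->C; (2,3):dx=+7,dy=+3->C; (2,4):dx=-1,dy=-5->C
  (2,5):dx=+6,dy=+2->C; (2,6):dx=+8,dy=+6->C; (2,7):dx=+9,dy=+7->C; (3,4):dx=-8,dy=-8->C
  (3,5):dx=-1,dy=-1->C; (3,6):dx=+1,dy=+3->C; (3,7):dx=+2,dy=+4->C; (4,5):dx=+7,dy=+7->C
  (4,6):dx=+9,dy=+11->C; (4,7):dx=+10,dy=+12->C; (5,6):dx=+2,dy=+4->C; (5,7):dx=+3,dy=+5->C
  (6,7):dx=+1,dy=+1->C
Step 2: C = 20, D = 1, total pairs = 21.
Step 3: tau = (C - D)/(n(n-1)/2) = (20 - 1)/21 = 0.904762.
Step 4: Exact two-sided p-value (enumerate n! = 5040 permutations of y under H0): p = 0.002778.
Step 5: alpha = 0.05. reject H0.

tau_b = 0.9048 (C=20, D=1), p = 0.002778, reject H0.


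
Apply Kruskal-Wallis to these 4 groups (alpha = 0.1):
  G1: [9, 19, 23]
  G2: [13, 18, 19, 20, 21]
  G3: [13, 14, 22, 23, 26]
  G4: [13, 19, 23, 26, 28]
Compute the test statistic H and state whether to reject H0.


Step 1: Combine all N = 18 observations and assign midranks.
sorted (value, group, rank): (9,G1,1), (13,G2,3), (13,G3,3), (13,G4,3), (14,G3,5), (18,G2,6), (19,G1,8), (19,G2,8), (19,G4,8), (20,G2,10), (21,G2,11), (22,G3,12), (23,G1,14), (23,G3,14), (23,G4,14), (26,G3,16.5), (26,G4,16.5), (28,G4,18)
Step 2: Sum ranks within each group.
R_1 = 23 (n_1 = 3)
R_2 = 38 (n_2 = 5)
R_3 = 50.5 (n_3 = 5)
R_4 = 59.5 (n_4 = 5)
Step 3: H = 12/(N(N+1)) * sum(R_i^2/n_i) - 3(N+1)
     = 12/(18*19) * (23^2/3 + 38^2/5 + 50.5^2/5 + 59.5^2/5) - 3*19
     = 0.035088 * 1683.23 - 57
     = 2.060819.
Step 4: Ties present; correction factor C = 1 - 78/(18^3 - 18) = 0.986584. Corrected H = 2.060819 / 0.986584 = 2.088842.
Step 5: Under H0, H ~ chi^2(3); p-value = 0.554173.
Step 6: alpha = 0.1. fail to reject H0.

H = 2.0888, df = 3, p = 0.554173, fail to reject H0.


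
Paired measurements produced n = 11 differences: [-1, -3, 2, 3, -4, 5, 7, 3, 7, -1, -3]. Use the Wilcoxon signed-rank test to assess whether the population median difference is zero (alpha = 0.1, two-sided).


Step 1: Drop any zero differences (none here) and take |d_i|.
|d| = [1, 3, 2, 3, 4, 5, 7, 3, 7, 1, 3]
Step 2: Midrank |d_i| (ties get averaged ranks).
ranks: |1|->1.5, |3|->5.5, |2|->3, |3|->5.5, |4|->8, |5|->9, |7|->10.5, |3|->5.5, |7|->10.5, |1|->1.5, |3|->5.5
Step 3: Attach original signs; sum ranks with positive sign and with negative sign.
W+ = 3 + 5.5 + 9 + 10.5 + 5.5 + 10.5 = 44
W- = 1.5 + 5.5 + 8 + 1.5 + 5.5 = 22
(Check: W+ + W- = 66 should equal n(n+1)/2 = 66.)
Step 4: Test statistic W = min(W+, W-) = 22.
Step 5: Ties in |d|, so use the tie-corrected normal approximation.
        E[W] = n(n+1)/4 = 11*12/4 = 33.
        Tie groups: |d|=1 (t=2), |d|=3 (t=4), |d|=7 (t=2); sum(t^3 - t) = 72.
        Var[W] = n(n+1)(2n+1)/24 - sum(t^3-t)/48 = 3036/24 - 72/48 = 125.
        z = (W - E[W]) / sqrt(Var[W]) = (22 - 33) / 11.1803 = -0.9839.
        Two-sided p = 2*Phi(z) = 0.325179.
Step 6: alpha = 0.1. fail to reject H0.

W+ = 44, W- = 22, W = min = 22, p = 0.325179, fail to reject H0.


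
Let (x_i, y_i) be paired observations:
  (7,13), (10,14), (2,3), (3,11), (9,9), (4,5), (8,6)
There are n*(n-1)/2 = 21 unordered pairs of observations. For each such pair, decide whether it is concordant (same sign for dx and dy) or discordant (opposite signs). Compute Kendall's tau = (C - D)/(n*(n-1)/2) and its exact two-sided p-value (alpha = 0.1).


Step 1: Enumerate the 21 unordered pairs (i,j) with i<j and classify each by sign(x_j-x_i) * sign(y_j-y_i).
  (1,2):dx=+3,dy=+1->C; (1,3):dx=-5,dy=-10->C; (1,4):dx=-4,dy=-2->C; (1,5):dx=+2,dy=-4->D
  (1,6):dx=-3,dy=-8->C; (1,7):dx=+1,dy=-7->D; (2,3):dx=-8,dy=-11->C; (2,4):dx=-7,dy=-3->C
  (2,5):dx=-1,dy=-5->C; (2,6):dx=-6,dy=-9->C; (2,7):dx=-2,dy=-8->C; (3,4):dx=+1,dy=+8->C
  (3,5):dx=+7,dy=+6->C; (3,6):dx=+2,dy=+2->C; (3,7):dx=+6,dy=+3->C; (4,5):dx=+6,dy=-2->D
  (4,6):dx=+1,dy=-6->D; (4,7):dx=+5,dy=-5->D; (5,6):dx=-5,dy=-4->C; (5,7):dx=-1,dy=-3->C
  (6,7):dx=+4,dy=+1->C
Step 2: C = 16, D = 5, total pairs = 21.
Step 3: tau = (C - D)/(n(n-1)/2) = (16 - 5)/21 = 0.523810.
Step 4: Exact two-sided p-value (enumerate n! = 5040 permutations of y under H0): p = 0.136111.
Step 5: alpha = 0.1. fail to reject H0.

tau_b = 0.5238 (C=16, D=5), p = 0.136111, fail to reject H0.


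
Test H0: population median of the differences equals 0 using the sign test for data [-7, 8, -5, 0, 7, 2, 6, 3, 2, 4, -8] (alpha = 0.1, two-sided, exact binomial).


Step 1: Discard zero differences. Original n = 11; n_eff = number of nonzero differences = 10.
Nonzero differences (with sign): -7, +8, -5, +7, +2, +6, +3, +2, +4, -8
Step 2: Count signs: positive = 7, negative = 3.
Step 3: Under H0: P(positive) = 0.5, so the number of positives S ~ Bin(10, 0.5).
Step 4: Two-sided exact p-value = sum of Bin(10,0.5) probabilities at or below the observed probability = 0.343750.
Step 5: alpha = 0.1. fail to reject H0.

n_eff = 10, pos = 7, neg = 3, p = 0.343750, fail to reject H0.
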